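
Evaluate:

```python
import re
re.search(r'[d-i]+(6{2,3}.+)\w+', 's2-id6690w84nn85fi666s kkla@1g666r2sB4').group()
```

'id6690w84nn85fi666s kkla@1g666r2sB4'

This matches one or more of a character in [d-i]; then 2 to 3 of a literal '6', then one or more of any character (captured); then one or more of a word character.
The match spans [3:38] → 'id6690w84nn85fi666s kkla@1g666r2sB4'.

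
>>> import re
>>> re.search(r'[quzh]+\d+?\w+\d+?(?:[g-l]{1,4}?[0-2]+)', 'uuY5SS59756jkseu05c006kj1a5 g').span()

(15, 25)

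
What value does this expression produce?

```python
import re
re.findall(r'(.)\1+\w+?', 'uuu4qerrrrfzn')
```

The backreference `\1` re-matches whatever the first group consumed, character for character.
`findall` collects group 1 from each match (2 total).

['u', 'r']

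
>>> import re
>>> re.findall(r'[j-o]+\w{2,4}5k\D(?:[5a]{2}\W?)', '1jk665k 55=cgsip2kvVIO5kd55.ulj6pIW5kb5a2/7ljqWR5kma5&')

With no groups in the pattern, `findall` gives back each whole match — 4 here.

['jk665k 55=', 'kvVIO5kd55.', 'lj6pIW5kb5a', 'ljqWR5kma5&']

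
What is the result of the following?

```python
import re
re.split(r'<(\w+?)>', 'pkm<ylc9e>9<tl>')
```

['pkm', 'ylc9e', '9', 'tl', '']

Matches to split on: at [3:10] → '<ylc9e>'; at [11:15] → '<tl>'.
`re.split` interleaves the captured-group text with the surrounding fragments.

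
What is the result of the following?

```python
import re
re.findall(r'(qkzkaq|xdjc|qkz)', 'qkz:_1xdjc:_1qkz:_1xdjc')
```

`findall` collects group 1 from each match (4 total).

['qkz', 'xdjc', 'qkz', 'xdjc']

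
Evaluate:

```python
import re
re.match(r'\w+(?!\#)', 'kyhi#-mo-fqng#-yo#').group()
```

With `match`, the pattern is implicitly anchored at the beginning.
The match spans [0:3] → 'kyh'.

'kyh'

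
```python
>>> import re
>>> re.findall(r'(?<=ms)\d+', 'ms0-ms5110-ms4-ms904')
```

['0', '5110', '4', '904']

The positive lookaround only admits positions where the adjacent text matches; those characters stay outside the span.
Matches: at [2:3] → '0'; at [6:10] → '5110'; at [13:14] → '4'; at [17:20] → '904'.
Since nothing is captured, `findall` lists the 4 matched substrings directly.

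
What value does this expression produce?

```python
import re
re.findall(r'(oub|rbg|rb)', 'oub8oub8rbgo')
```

Branches in `(...|...)` are attempted left-to-right; the first branch that allows the whole pattern to succeed is taken.
Because there's exactly one group, `findall` drops the full match and keeps group 1 from each hit.

['oub', 'oub', 'rbg']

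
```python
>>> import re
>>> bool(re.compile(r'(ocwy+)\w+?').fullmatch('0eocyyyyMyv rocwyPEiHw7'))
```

False

`fullmatch` succeeds only if the pattern covers the string from start to end.
Here there's no way to consume every character, so the call returns None, and `bool(None)` is False.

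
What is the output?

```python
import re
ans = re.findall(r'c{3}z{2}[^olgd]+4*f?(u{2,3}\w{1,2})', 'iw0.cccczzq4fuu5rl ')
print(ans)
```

['uu5r']

This matches exactly 3 of the literal 'c', then exactly 2 of a literal 'z', then one or more of any character except [olgd]; then zero or more of the literal '4', then optionally a literal 'f'; then 2 to 3 of a literal 'u', then 1 to 2 of a word character (captured).
Scanning left to right: at [5:17] match 'ccczzq4fuu5r', group 1 = 'uu5r'.
`findall` collects group 1 from the one match (1 total).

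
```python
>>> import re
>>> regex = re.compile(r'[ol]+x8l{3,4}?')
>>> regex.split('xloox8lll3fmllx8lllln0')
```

['x', '3fm', 'ln0']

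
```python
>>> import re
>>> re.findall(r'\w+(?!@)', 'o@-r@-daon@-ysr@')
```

['dao', 'ys']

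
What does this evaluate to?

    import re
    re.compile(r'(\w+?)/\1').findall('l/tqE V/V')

['V']

`\1` has to match the exact text group 1 already captured.
Walking the string: at [6:9] match 'V/V', group 1 = 'V'.
One capturing group, so `findall` returns just the captured substring from the one match — 1 in all.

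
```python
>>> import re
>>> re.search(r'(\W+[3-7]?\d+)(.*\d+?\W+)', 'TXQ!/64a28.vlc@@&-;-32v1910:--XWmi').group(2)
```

'a28.vlc@@&-;-32v1910:--'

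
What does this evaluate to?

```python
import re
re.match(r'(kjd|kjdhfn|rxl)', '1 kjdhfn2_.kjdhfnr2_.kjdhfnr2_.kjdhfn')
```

`re.match` won't scan ahead — the pattern has to work from the very first character.
Here the pattern fails at index 0, so the call returns None.

None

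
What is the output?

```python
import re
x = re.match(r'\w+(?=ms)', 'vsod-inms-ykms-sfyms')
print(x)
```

None

The positive lookaround only admits positions where the adjacent text matches; those characters stay outside the span.
`re.match` won't scan ahead — the pattern has to work from the very first character.
Here the string doesn't start with a match, so the call returns None.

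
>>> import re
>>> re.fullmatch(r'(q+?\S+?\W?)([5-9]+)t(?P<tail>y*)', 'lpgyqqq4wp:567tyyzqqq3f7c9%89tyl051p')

None

`re.fullmatch` requires the pattern to consume the entire string.
Here the pattern can't cover the whole string, so the call returns None.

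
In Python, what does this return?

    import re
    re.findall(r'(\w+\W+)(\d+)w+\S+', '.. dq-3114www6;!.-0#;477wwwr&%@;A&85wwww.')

[('dq-', '3114')]

This matches one or more of a word character, then one or more of a non-word character (captured); then one or more of a digit (captured); then one or more of the literal 'w', then one or more of a non-whitespace character.
Walking the string: at [3:41] match 'dq-3114www6;!.-0#;477wwwr&%@;A&85wwww.', groups = ('dq-', '3114').
Multiple groups make `findall` return tuples — one 2-tuple for the one match.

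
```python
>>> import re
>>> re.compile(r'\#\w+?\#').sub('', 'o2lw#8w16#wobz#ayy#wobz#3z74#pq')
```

'o2lwwobzwobzpq'

Matches: at [4:10] → '#8w16#'; at [14:19] → '#ayy#'; at [23:29] → '#3z74#'.
Every occurrence is swapped for ''.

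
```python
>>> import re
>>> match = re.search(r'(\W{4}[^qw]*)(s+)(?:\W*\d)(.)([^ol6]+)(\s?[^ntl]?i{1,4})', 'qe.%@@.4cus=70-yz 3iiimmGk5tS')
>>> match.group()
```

The match spans [2:22] → '.%@@.4cus=70-yz 3iii'.

'.%@@.4cus=70-yz 3iii'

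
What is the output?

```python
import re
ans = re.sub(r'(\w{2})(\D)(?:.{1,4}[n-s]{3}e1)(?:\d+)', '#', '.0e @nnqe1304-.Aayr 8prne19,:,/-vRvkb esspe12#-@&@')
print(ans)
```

Each match is replaced by '#'.

.#-.#,:,/-##-@&@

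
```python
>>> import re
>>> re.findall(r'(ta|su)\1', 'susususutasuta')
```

After group 1 captures some text, `\1` only succeeds where that same text appears again.
`findall` collects group 1 from each match (2 total).

['su', 'su']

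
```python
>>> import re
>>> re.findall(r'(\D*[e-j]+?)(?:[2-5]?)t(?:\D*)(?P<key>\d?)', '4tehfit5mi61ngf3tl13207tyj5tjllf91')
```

[('tehfi', '5'), ('ngf', '1'), ('tyj', '9')]

The pattern matches zero or more of a non-digit, then one or more of a character in [e-j] (lazy) (captured); then optionally a character in [2-5] (non-capturing group); then a literal 't'; then zero or more of a non-digit (non-capturing group); then optionally a digit (captured as 'key').
Matches: at [1:8] match 'tehfit5', groups = ('tehfi', '5'); at [12:19] match 'ngf3tl1', groups = ('ngf', '1'); at [23:33] match 'tyj5tjllf9', groups = ('tyj', '9').
2 groups means each result is a tuple of 2 captured strings — 3 here.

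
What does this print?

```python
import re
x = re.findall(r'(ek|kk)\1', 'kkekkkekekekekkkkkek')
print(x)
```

['ek', 'ek', 'kk']

A backreference is literal: `\1` must see the identical characters the first group matched.
Matches: at [6:10] match 'ekek', group 1 = 'ek'; at [10:14] match 'ekek', group 1 = 'ek'; at [14:18] match 'kkkk', group 1 = 'kk'.
Because there's exactly one group, `findall` drops the full match and keeps group 1 from each hit.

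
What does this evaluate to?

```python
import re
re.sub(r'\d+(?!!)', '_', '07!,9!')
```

Because the assertion is negative and zero-width, positions next to the forbidden text are skipped.
Matches: at [0:1] → '0'.
Each match is replaced by '_'.

'_7!,9!'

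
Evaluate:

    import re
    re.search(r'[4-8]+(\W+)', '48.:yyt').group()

'48.:'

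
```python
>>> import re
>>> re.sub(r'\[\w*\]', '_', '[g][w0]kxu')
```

'__kxu'

Matches: at [0:3] → '[g]'; at [3:7] → '[w0]'.
Each match is replaced by '_'.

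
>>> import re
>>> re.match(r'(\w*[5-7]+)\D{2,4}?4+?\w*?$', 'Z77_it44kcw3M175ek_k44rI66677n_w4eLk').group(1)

This matches zero or more of a word character, then one or more of a character in [5-7] (captured); then 2 to 4 of a non-digit (lazy), then one or more of a literal '4' (lazy), then zero or more of a word character (lazy); then anchored at the end.
`re.match` only tries the pattern at the start of the string.
The match spans [0:36] → 'Z77_it44kcw3M175ek_k44rI66677n_w4eLk'.
Captured: group 1 = 'Z77_it44kcw3M175ek_k44rI66677'.

'Z77_it44kcw3M175ek_k44rI66677'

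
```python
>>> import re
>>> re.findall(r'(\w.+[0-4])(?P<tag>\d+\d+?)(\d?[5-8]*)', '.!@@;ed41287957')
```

[('ed412', '87957', '')]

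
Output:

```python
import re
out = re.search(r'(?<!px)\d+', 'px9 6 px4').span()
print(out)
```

(4, 5)

The negative lookaround is zero-width — it rules out positions where the adjacent text would match, without consuming anything.
`search` walks the string left to right and returns the first match it finds.
The match spans [4:5] → '6'.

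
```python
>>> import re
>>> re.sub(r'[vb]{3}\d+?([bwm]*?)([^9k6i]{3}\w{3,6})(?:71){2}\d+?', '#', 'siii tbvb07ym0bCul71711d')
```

'siii t#d'

This matches exactly 3 of one of [vb]; then one or more of a digit (lazy); then zero or more of one of [bwm] (lazy) (captured); then exactly 3 of any character except [9k6i], then 3 to 6 of a word character (captured); then the literal '71' repeated 2 times, then one or more of a digit (lazy).
`sub` substitutes '#' at each match site.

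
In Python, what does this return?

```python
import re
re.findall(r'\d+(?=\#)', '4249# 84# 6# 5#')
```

Lookahead/lookbehind check context without consuming it, so the matched span excludes the asserted characters.
Scanning left to right: at [0:4] → '4249'; at [6:8] → '84'; at [10:11] → '6'; at [13:14] → '5'.
`findall` yields the raw match text (4 of them) because the pattern has no groups.

['4249', '84', '6', '5']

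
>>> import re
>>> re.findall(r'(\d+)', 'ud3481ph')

['3481']

With a single group, `findall` returns only what that group captured — 1 item.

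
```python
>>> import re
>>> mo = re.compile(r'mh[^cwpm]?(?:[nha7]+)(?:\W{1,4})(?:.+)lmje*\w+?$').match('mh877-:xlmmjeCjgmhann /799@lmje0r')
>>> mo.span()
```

The pattern matches the literal 'mh', then optionally any character except [cwpm]; then one or more of one of [nha7] (non-capturing group); then 1 to 4 of a non-word character (non-capturing group); then one or more of any character (non-capturing group); then the literal 'lmj', then zero or more of a literal 'e', then one or more of a word character (lazy); then anchored at the end.
`re.match` only tries the pattern at the start of the string.
The match spans [0:33] → 'mh877-:xlmmjeCjgmhann /799@lmje0r'.

(0, 33)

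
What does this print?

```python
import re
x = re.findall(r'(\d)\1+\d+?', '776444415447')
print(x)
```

The backreference `\1` re-matches whatever the first group consumed, character for character.
Because there's exactly one group, `findall` drops the full match and keeps group 1 from each hit.

['7', '4', '4']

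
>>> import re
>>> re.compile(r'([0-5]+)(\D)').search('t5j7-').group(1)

Pattern: one or more of a character in [0-5] (captured); then a non-digit (captured).
Unlike `match`, `search` isn't anchored — it looks for the pattern anywhere in the string.
The match spans [1:3] → '5j'.
Captured: group 1 = '5', group 2 = 'j'.

'5'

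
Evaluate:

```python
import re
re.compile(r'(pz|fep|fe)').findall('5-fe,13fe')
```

['fe', 'fe']

Walking the string: at [2:4] match 'fe', group 1 = 'fe'; at [7:9] match 'fe', group 1 = 'fe'.
`findall` collects group 1 from each match (2 total).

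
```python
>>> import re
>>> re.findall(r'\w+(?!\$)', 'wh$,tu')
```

A negative assertion filters positions out without eating any characters.
No capturing groups, so `findall` returns the 2 full match strings.

['w', 'tu']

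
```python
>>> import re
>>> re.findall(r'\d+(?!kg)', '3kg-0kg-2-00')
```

A negative assertion filters positions out without eating any characters.
Scanning left to right: at [8:9] → '2'; at [10:12] → '00'.
Since nothing is captured, `findall` lists the 2 matched substrings directly.

['2', '00']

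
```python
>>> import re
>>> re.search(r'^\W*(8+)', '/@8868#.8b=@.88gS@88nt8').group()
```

The pattern matches anchored at the start of the string; then zero or more of a non-word character; then one or more of a literal '8' (captured).
`re.search` tries every starting position until one works.
The match spans [0:4] → '/@88'.
Captured: group 1 = '88'.

'/@88'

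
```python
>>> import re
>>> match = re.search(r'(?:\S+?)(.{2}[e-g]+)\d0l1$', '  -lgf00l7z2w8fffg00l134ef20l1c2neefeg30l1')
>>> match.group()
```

'-lgf00l7z2w8fffg00l134ef20l1c2neefeg30l1'

This matches one or more of a non-whitespace character (lazy) (non-capturing group); then exactly 2 of any character, then one or more of a character in [e-g] (captured); then a digit, then the literal '0l1'; then anchored at the end.
`search` walks the string left to right and returns the first match it finds.
The match spans [2:42] → '-lgf00l7z2w8fffg00l134ef20l1c2neefeg30l1'.
Captured: group 1 = '2neefeg'.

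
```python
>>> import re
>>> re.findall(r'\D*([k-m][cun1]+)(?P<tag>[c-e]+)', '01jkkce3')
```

[('kc', 'e')]

This matches zero or more of a non-digit; then a character in [k-m], then one or more of one of [cun1] (captured); then one or more of a character in [c-e] (captured as 'tag').
With 2 capturing groups, `findall` returns a 2-tuple per match.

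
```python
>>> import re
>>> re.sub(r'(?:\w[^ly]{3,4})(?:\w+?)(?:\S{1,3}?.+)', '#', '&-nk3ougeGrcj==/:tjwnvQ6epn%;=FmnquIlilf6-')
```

'&-#'

Every occurrence is swapped for '#'.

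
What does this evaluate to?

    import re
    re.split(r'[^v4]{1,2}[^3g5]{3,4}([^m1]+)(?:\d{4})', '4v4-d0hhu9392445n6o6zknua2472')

['4v4', '9392445n6o6zknua', '']

Because the pattern has a capturing group, `split` also inserts each captured text between the pieces.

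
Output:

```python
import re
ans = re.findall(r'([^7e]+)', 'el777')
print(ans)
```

['l']

Pattern: one or more of any character except [7e] (captured).
With a single group, `findall` returns only what that group captured — 1 item.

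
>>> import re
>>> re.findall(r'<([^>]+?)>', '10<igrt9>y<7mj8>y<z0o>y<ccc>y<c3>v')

['igrt9', '7mj8', 'z0o', 'ccc', 'c3']

Scanning left to right: at [2:9] match '<igrt9>', group 1 = 'igrt9'; at [10:16] match '<7mj8>', group 1 = '7mj8'; at [17:22] match '<z0o>', group 1 = 'z0o'; at [23:28] match '<ccc>', group 1 = 'ccc'; at [29:33] match '<c3>', group 1 = 'c3'.
`findall` collects group 1 from each match (5 total).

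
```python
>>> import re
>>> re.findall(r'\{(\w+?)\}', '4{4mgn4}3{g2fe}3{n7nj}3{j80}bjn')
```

['4mgn4', 'g2fe', 'n7nj', 'j80']

Scanning left to right: at [1:8] match '{4mgn4}', group 1 = '4mgn4'; at [9:15] match '{g2fe}', group 1 = 'g2fe'; at [16:22] match '{n7nj}', group 1 = 'n7nj'; at [23:28] match '{j80}', group 1 = 'j80'.
Because there's exactly one group, `findall` drops the full match and keeps group 1 from each hit.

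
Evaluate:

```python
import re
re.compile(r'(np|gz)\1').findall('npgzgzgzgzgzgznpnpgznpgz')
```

`\1` has to match the exact text group 1 already captured.
With a single group, `findall` returns only what that group captured — 4 items.

['gz', 'gz', 'gz', 'np']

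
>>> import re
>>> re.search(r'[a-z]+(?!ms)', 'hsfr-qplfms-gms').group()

'hsfr'

The negative lookaround is zero-width — it rules out positions where the adjacent text would match, without consuming anything.
The match spans [0:4] → 'hsfr'.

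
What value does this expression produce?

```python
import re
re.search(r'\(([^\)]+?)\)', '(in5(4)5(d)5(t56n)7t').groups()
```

('in5(4',)

Unlike `match`, `search` isn't anchored — it looks for the pattern anywhere in the string.
The match spans [0:7] → '(in5(4)'.
Captured: group 1 = 'in5(4'.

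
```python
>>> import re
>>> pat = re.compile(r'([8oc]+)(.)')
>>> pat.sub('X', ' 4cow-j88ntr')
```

This matches one or more of one of [8oc] (captured); then any character (captured).
Each match is replaced by 'X'.

' 4X-jXtr'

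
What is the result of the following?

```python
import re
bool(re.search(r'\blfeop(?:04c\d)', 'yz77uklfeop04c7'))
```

False

Here the pattern never matches, so the call returns None, and `bool(None)` is False.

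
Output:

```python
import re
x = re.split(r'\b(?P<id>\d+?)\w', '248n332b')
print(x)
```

['', '2', '8n332b']

Pattern: a word boundary (`\b`, zero-width); then one or more of a digit (lazy) (captured as 'id'); then a word character.
A `+?`/`*?`/`{m,n}?` starts at its minimum and grows only as far as needed for what follows to match.
Matches to split on: at [0:2] → '24'.
Because the pattern has a capturing group, `split` also inserts each captured text between the pieces.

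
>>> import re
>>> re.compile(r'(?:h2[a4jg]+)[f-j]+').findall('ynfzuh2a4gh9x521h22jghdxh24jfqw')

['h2a4gh', 'h24jf']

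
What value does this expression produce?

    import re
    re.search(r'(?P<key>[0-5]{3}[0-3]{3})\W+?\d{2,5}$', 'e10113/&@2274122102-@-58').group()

Pattern: exactly 3 of a character in [0-5], then exactly 3 of a character in [0-3] (captured as 'key'); then one or more of a non-word character (lazy), then 2 to 5 of a digit; then anchored at the end.
`search` walks the string left to right and returns the first match it finds.
The match spans [13:24] → '122102-@-58'.
Captured: group 1 = '122102'.

'122102-@-58'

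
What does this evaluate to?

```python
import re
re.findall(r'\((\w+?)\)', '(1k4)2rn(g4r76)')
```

['1k4', 'g4r76']

Scanning left to right: at [0:5] match '(1k4)', group 1 = '1k4'; at [8:15] match '(g4r76)', group 1 = 'g4r76'.
`findall` collects group 1 from each match (2 total).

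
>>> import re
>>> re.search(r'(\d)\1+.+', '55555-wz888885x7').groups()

('5',)

The match spans [0:16] → '55555-wz888885x7'.
Captured: group 1 = '5'.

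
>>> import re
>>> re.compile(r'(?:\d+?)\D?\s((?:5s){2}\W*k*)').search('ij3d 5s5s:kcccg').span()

(2, 11)

Pattern: one or more of a digit (lazy) (non-capturing group); then optionally a non-digit, then whitespace; then the literal '5s' repeated 2 times, then zero or more of a non-word character, then zero or more of the literal 'k' (captured).
The match spans [2:11] → '3d 5s5s:k'.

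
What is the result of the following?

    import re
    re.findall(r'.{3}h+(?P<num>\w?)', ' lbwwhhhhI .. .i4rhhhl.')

['I', 'l']

This matches exactly 3 of any character, then one or more of the literal 'h'; then optionally a word character (captured as 'num').
One capturing group, so `findall` returns just the captured substring from each match — 2 in all.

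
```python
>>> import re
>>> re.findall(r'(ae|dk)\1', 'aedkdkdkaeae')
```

The backreference `\1` re-matches whatever the first group consumed, character for character.
With a single group, `findall` returns only what that group captured — 2 items.

['dk', 'ae']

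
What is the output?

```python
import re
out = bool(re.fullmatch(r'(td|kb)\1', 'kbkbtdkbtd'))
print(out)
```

False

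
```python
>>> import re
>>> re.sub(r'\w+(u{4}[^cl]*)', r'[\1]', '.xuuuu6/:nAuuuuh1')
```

Pattern: one or more of a word character; then exactly 4 of a literal 'u', then zero or more of any character except [cl] (captured).
Matches: at [1:17] → 'xuuuu6/:nAuuuuh1'.
The replacement refers to a captured group, so each match is rewritten using its own captured text.

'.[uuuu6/:nAuuuuh1]'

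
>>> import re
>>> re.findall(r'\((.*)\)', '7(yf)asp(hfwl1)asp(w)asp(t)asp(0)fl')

['yf)asp(hfwl1)asp(w)asp(t)asp(0']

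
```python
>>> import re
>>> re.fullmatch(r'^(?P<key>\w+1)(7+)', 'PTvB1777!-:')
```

None

Pattern: anchored at the start of the string; then one or more of a word character, then a literal '1' (captured as 'key'); then one or more of a literal '7' (captured).
For `fullmatch`, every character of the input must be accounted for by the pattern.
Here there's no way to consume every character, so the call returns None.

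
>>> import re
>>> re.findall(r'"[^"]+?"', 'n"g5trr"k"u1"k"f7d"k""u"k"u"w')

Scanning left to right: at [1:8] → '"g5trr"'; at [9:13] → '"u1"'; at [14:19] → '"f7d"'; at [21:24] → '"u"'; at [25:28] → '"u"'.
Since nothing is captured, `findall` lists the 5 matched substrings directly.

['"g5trr"', '"u1"', '"f7d"', '"u"', '"u"']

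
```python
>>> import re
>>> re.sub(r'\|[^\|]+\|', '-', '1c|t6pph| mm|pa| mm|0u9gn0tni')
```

Matches: at [2:9] → '|t6pph|'; at [12:16] → '|pa|'.
`sub` substitutes '-' at each match site.

'1c- mm- mm|0u9gn0tni'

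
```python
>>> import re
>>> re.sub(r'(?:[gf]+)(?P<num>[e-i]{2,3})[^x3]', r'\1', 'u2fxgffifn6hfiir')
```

'u2fxif6hii'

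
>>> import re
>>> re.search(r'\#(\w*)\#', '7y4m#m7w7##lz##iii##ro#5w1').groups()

('m7w7',)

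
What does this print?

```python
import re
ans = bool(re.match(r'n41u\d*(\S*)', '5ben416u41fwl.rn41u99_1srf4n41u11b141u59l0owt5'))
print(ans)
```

False

This matches the literal 'n4', then the literal '1u', then zero or more of a digit; then zero or more of a non-whitespace character (captured).
`re.match` won't scan ahead — the pattern has to work from the very first character.
Here position 0 doesn't satisfy it, so the call returns None, and `bool(None)` is False.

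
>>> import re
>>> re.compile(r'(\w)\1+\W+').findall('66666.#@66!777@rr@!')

A backreference is literal: `\1` must see the identical characters the first group matched.
Walking the string: at [0:8] match '66666.#@', group 1 = '6'; at [8:11] match '66!', group 1 = '6'; at [11:15] match '777@', group 1 = '7'; at [15:19] match 'rr@!', group 1 = 'r'.
Because there's exactly one group, `findall` drops the full match and keeps group 1 from each hit.

['6', '6', '7', 'r']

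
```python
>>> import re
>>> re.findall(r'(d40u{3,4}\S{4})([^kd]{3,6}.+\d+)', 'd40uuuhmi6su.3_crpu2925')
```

[('d40uuuhmi6', 'su.3_crpu2925')]

The pattern matches the literal 'd40', then 3 to 4 of the literal 'u', then exactly 4 of a non-whitespace character (captured); then 3 to 6 of any character except [kd], then one or more of any character, then one or more of a digit (captured).
Scanning left to right: at [0:23] match 'd40uuuhmi6su.3_crpu2925', groups = ('d40uuuhmi6', 'su.3_crpu2925').
2 groups means the one result is a tuple of 2 captured strings — 1 here.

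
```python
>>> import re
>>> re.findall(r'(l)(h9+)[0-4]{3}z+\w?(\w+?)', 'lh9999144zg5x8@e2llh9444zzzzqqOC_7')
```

[('l', 'h9999', '5'), ('l', 'h9', 'q')]

Pattern: a literal 'l' (captured); then a literal 'h', then one or more of the literal '9' (captured); then exactly 3 of a character in [0-4]; then one or more of a literal 'z', then optionally a word character; then one or more of a word character (lazy) (captured).
Lazy quantifiers expand one character at a time until the remainder of the pattern can match.
Matches: at [0:12] match 'lh9999144zg5', groups = ('l', 'h9999', '5'); at [18:30] match 'lh9444zzzzqq', groups = ('l', 'h9', 'q').
3 groups means each result is a tuple of 3 captured strings — 2 here.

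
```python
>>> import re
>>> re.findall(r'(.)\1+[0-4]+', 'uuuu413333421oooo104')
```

A backreference is literal: `\1` must see the identical characters the first group matched.
Matches: at [0:13] match 'uuuu413333421', group 1 = 'u'; at [13:20] match 'oooo104', group 1 = 'o'.
One capturing group, so `findall` returns just the captured substring from each match — 2 in all.

['u', 'o']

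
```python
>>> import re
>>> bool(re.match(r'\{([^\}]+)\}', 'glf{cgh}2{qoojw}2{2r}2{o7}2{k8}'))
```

False

With `match`, the pattern is implicitly anchored at the beginning.
Here the pattern fails at index 0, so the call returns None, and `bool(None)` is False.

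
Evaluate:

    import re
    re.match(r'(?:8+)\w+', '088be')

None

`re.match` only tries the pattern at the start of the string.
Here the pattern fails at index 0, so the call returns None.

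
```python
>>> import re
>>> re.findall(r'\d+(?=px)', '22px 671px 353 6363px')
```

['22', '671', '6363']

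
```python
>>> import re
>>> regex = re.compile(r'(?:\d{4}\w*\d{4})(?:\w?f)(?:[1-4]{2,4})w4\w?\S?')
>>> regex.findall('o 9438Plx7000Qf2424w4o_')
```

['9438Plx7000Qf2424w4o_']

The pattern matches exactly 4 of a digit, then zero or more of a word character, then exactly 4 of a digit (non-capturing group); then optionally a word character, then a literal 'f' (non-capturing group); then 2 to 4 of a character in [1-4] (non-capturing group); then the literal 'w4', then optionally a word character, then optionally a non-whitespace character.
Matches: at [2:23] → '9438Plx7000Qf2424w4o_'.
With no groups in the pattern, `findall` gives back each whole match — 1 here.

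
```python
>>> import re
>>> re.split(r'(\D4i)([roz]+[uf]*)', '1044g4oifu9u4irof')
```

['1044g4oifu9', 'u4i', 'rof', '']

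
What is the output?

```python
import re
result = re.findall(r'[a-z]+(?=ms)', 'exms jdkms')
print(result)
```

Lookahead/lookbehind check context without consuming it, so the matched span excludes the asserted characters.
With no groups in the pattern, `findall` gives back each whole match — 2 here.

['ex', 'jdk']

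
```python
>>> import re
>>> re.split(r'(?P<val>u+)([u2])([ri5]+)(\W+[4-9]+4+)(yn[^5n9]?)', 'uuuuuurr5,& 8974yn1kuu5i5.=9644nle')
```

['', 'uuuuu', 'u', 'rr5', ',& 8974', 'yn1', 'kuu5i5.=9644nle']

This matches one or more of a literal 'u' (captured as 'val'); then one of [u2] (captured); then one or more of one of [ri5] (captured); then one or more of a non-word character, then one or more of a character in [4-9], then one or more of a literal '4' (captured); then the literal 'yn', then optionally any character except [5n9] (captured).
Matches to split on: at [0:19] → 'uuuuuurr5,& 8974yn1'.
The group in the pattern means `split` returns the separators' captures alongside the pieces.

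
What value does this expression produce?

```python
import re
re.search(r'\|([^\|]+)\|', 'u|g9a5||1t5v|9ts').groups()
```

('g9a5',)

The match spans [1:7] → '|g9a5|'.
Captured: group 1 = 'g9a5'.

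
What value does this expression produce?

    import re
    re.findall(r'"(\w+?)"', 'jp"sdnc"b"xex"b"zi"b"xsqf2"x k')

['sdnc', 'xex', 'zi', 'xsqf2']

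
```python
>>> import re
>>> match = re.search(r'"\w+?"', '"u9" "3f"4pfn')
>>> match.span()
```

`re.search` tries every starting position until one works.
The match spans [0:4] → '"u9"'.

(0, 4)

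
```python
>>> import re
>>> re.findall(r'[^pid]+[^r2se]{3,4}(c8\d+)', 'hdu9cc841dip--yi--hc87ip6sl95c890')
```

The pattern matches one or more of any character except [pid], then 3 to 4 of any character except [r2se]; then the literal 'c8', then one or more of a digit (captured).
Matches: at [0:9] match 'hdu9cc841', group 1 = 'c841'; at [12:22] match '--yi--hc87', group 1 = 'c87'; at [24:33] match '6sl95c890', group 1 = 'c890'.
One capturing group, so `findall` returns just the captured substring from each match — 3 in all.

['c841', 'c87', 'c890']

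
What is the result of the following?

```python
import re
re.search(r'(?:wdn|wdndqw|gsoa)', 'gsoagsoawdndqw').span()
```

(0, 4)

The match spans [0:4] → 'gsoa'.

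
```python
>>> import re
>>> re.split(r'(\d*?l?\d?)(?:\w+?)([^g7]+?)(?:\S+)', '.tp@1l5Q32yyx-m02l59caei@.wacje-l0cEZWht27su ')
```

The pattern matches zero or more of a digit (lazy), then optionally the literal 'l', then optionally a digit (captured); then one or more of a word character (lazy) (non-capturing group); then one or more of any character except [g7] (lazy) (captured); then one or more of a non-whitespace character (non-capturing group).
A `+?`/`*?`/`{m,n}?` starts at its minimum and grows only as far as needed for what follows to match.
Matches to split on: at [1:44] → 'tp@1l5Q32yyx-m02l59caei@.wacje-l0cEZWht27su'.
`re.split` interleaves the captured-group text with the surrounding fragments.

['.', '', 'p', ' ']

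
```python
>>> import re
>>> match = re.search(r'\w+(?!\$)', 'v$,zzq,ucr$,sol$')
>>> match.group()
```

`(?!…)`/`(?<!…)` only lets a position through if the neighbouring text does NOT match; no characters are consumed.
The match spans [3:6] → 'zzq'.

'zzq'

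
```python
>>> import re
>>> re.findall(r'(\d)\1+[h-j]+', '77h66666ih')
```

The backreference `\1` re-matches whatever the first group consumed, character for character.
One capturing group, so `findall` returns just the captured substring from each match — 2 in all.

['7', '6']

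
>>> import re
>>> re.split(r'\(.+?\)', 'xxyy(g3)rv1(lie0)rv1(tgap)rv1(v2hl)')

Lazy quantifiers expand one character at a time until the remainder of the pattern can match.
`split` removes every match and returns the 5 fragments in between.

['xxyy', 'rv1', 'rv1', 'rv1', '']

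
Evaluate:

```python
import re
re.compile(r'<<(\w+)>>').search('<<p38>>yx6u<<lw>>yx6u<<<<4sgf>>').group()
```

The match spans [0:7] → '<<p38>>'.

'<<p38>>'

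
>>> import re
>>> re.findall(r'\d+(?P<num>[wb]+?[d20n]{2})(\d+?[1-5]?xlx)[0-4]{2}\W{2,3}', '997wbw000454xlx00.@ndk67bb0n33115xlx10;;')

[('wbw00', '0454xlx'), ('bb0n', '33115xlx')]

This matches one or more of a digit; then one or more of one of [wb] (lazy), then exactly 2 of one of [d20n] (captured as 'num'); then one or more of a digit (lazy), then optionally a character in [1-5], then the literal 'xlx' (captured); then exactly 2 of a character in [0-4], then 2 to 3 of a non-word character.
`findall` packs the 2 group values into a tuple for every match.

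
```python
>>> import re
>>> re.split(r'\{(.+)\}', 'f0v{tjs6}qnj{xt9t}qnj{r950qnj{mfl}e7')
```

['f0v', 'tjs6}qnj{xt9t}qnj{r950qnj{mfl', 'e7']

Matches to split on: at [3:34] → '{tjs6}qnj{xt9t}qnj{r950qnj{mfl}'.
`re.split` interleaves the captured-group text with the surrounding fragments.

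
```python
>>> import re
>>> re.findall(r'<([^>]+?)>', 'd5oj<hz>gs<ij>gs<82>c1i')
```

['hz', 'ij', '82']

`findall` collects group 1 from each match (3 total).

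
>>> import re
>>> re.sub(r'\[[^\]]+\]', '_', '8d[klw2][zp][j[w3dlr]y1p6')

Matches: at [2:8] → '[klw2]'; at [8:12] → '[zp]'; at [12:21] → '[j[w3dlr]'.
`sub` substitutes '_' at each match site.

'8d___y1p6'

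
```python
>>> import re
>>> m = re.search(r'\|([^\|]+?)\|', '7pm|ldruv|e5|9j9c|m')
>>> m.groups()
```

('ldruv',)

The match spans [3:10] → '|ldruv|'.
Captured: group 1 = 'ldruv'.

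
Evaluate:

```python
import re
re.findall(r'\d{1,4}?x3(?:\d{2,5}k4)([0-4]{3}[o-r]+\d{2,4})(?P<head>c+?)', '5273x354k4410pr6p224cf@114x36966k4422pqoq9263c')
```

Multiple groups make `findall` return tuples — one 2-tuple for the one match.

[('422pqoq9263', 'c')]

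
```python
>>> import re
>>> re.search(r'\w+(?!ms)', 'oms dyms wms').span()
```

A negative assertion filters positions out without eating any characters.
`re.search` scans for the first position where the pattern succeeds.
The match spans [0:3] → 'oms'.

(0, 3)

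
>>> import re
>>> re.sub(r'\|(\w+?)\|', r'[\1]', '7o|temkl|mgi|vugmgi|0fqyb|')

'7o[temkl]mgi[vugmgi]0fqyb|'

Matches: at [2:9] → '|temkl|'; at [12:20] → '|vugmgi|'.
`\1` in the replacement pulls in group 1's text for each match.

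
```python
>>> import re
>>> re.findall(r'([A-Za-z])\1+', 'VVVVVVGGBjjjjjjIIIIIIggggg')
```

['V', 'G', 'j', 'I', 'g']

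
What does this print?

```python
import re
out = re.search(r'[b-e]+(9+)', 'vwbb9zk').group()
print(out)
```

bb9

Pattern: one or more of a character in [b-e]; then one or more of a literal '9' (captured).
The match spans [2:5] → 'bb9'.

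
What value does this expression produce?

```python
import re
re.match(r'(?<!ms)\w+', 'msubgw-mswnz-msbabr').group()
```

'msubgw'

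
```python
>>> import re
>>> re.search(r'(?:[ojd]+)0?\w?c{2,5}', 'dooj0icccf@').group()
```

'dooj0iccc'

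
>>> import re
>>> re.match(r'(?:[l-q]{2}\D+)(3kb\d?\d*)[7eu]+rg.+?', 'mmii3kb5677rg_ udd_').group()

With `match`, the pattern is implicitly anchored at the beginning.
The match spans [0:14] → 'mmii3kb5677rg_'.

'mmii3kb5677rg_'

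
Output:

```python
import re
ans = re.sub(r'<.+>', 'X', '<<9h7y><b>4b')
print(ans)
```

X4b

`sub` substitutes 'X' at each match site.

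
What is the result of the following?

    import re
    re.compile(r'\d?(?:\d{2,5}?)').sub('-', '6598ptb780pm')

'-8ptb-pm'

This matches optionally a digit; then 2 to 5 of a digit (lazy) (non-capturing group).
Lazy quantifiers expand one character at a time until the remainder of the pattern can match.
Matches: at [0:3] → '659'; at [7:10] → '780'.
`sub` substitutes '-' at each match site.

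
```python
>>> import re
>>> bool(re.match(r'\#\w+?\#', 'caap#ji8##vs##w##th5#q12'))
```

With `match`, the pattern is implicitly anchored at the beginning.
Here the pattern fails at index 0, so the call returns None, and `bool(None)` is False.

False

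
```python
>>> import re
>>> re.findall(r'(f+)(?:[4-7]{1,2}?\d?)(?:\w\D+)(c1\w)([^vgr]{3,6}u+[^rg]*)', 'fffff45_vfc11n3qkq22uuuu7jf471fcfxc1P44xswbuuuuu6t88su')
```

Pattern: one or more of a literal 'f' (captured); then 1 to 2 of a character in [4-7] (lazy), then optionally a digit (non-capturing group); then a word character, then one or more of a non-digit (non-capturing group); then the literal 'c1', then a word character (captured); then 3 to 6 of any character except [vgr], then one or more of the literal 'u', then zero or more of any character except [rg] (captured).
With 3 capturing groups, `findall` returns a 3-tuple per match.

[('f', 'c1P', '44xswbuuuuu6t88su')]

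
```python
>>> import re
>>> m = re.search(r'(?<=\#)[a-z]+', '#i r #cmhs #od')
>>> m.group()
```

'i'

The positive lookaround only admits positions where the adjacent text matches; those characters stay outside the span.
The match spans [1:2] → 'i'.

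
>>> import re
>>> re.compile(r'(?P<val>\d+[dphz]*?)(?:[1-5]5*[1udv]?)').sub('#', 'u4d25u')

'u#'

The pattern matches one or more of a digit, then zero or more of one of [dphz] (lazy) (captured as 'val'); then a character in [1-5], then zero or more of a literal '5', then optionally one of [1udv] (non-capturing group).
`sub` substitutes '#' at each match site.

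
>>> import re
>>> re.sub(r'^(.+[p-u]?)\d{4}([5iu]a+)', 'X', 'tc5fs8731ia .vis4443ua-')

'X-'

This matches anchored at the start of the string; then one or more of any character, then optionally a character in [p-u] (captured); then exactly 4 of a digit; then one of [5iu], then one or more of a literal 'a' (captured).
Matches: at [0:22] → 'tc5fs8731ia .vis4443ua'.
Every occurrence is swapped for 'X'.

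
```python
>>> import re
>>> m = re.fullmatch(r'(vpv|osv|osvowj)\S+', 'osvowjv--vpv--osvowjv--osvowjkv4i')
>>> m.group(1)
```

'osv'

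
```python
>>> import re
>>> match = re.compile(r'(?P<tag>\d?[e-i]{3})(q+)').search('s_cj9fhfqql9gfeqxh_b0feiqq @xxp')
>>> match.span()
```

(4, 10)

The pattern matches optionally a digit, then exactly 3 of a character in [e-i] (captured as 'tag'); then one or more of a literal 'q' (captured).
The match spans [4:10] → '9fhfqq'.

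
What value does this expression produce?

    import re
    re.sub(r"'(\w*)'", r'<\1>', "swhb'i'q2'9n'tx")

'swhb<i>q2<9n>tx'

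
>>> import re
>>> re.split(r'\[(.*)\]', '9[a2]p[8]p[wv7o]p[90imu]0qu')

['9', 'a2]p[8]p[wv7o]p[90imu', '0qu']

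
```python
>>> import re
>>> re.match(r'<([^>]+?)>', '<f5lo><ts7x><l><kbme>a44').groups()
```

('f5lo',)

The match spans [0:6] → '<f5lo>'.
Captured: group 1 = 'f5lo'.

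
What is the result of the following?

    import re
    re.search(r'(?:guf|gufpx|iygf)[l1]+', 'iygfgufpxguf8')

`re.search` tries every starting position until one works.
Here nothing in the string fits, so the call returns None.

None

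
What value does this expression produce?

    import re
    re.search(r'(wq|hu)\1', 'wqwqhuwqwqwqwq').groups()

('wq',)

A backreference is literal: `\1` must see the identical characters the first group matched.
`re.search` scans for the first position where the pattern succeeds.
The match spans [0:4] → 'wqwq'.
Captured: group 1 = 'wq'.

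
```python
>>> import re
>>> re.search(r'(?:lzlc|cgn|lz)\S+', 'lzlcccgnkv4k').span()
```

(0, 12)

`search` walks the string left to right and returns the first match it finds.
The match spans [0:12] → 'lzlcccgnkv4k'.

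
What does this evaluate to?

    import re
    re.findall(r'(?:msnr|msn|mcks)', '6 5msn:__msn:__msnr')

['msn', 'msn', 'msnr']

Alternation isn't longest-match — the leftmost alternative that fits at this position is chosen.
With no groups in the pattern, `findall` gives back each whole match — 3 here.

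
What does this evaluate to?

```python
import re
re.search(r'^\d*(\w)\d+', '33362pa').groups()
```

This matches anchored at the start of the string; then zero or more of a digit; then a word character (captured); then one or more of a digit.
`re.search` tries every starting position until one works.
The match spans [0:5] → '33362'.
Captured: group 1 = '6'.

('6',)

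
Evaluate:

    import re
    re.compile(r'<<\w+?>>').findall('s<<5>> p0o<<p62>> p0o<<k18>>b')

['<<5>>', '<<p62>>', '<<k18>>']

Scanning left to right: at [1:6] → '<<5>>'; at [10:17] → '<<p62>>'; at [21:28] → '<<k18>>'.
With no groups in the pattern, `findall` gives back each whole match — 3 here.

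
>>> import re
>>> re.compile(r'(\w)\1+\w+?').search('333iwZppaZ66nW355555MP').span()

(0, 4)

`\1` is not a pattern — it's the concrete string captured by group 1, re-applied verbatim.
The match spans [0:4] → '333i'.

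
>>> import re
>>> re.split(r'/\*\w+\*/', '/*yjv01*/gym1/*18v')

['', 'gym1/*18v']

Each match becomes a cut point; 2 segments remain.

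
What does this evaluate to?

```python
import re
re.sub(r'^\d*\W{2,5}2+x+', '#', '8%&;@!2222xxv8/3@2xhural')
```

Pattern: anchored at the start of the string; then zero or more of a digit, then 2 to 5 of a non-word character, then one or more of the literal '2'; then one or more of a literal 'x'.
Matches: at [0:12] → '8%&;@!2222xx'.
`sub` substitutes '#' at each match site.

'#v8/3@2xhural'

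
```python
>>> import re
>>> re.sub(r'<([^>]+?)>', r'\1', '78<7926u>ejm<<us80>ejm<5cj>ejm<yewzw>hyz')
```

'787926uejm<us80ejm5cjejmyewzwhyz'

Matches: at [2:9] → '<7926u>'; at [12:19] → '<<us80>'; at [22:27] → '<5cj>'; at [30:37] → '<yewzw>'.
`\1` in the replacement pulls in group 1's text for each match.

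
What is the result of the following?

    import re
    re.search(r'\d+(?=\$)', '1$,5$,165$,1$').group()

The `(?=…)`/`(?<=…)` assertion just peeks at neighbouring text; it doesn't advance the match position.
The match spans [0:1] → '1'.

'1'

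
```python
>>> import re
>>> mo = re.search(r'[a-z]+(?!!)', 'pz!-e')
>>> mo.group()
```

The negative lookahead/lookbehind blocks any match where the forbidden context is present.
`search` walks the string left to right and returns the first match it finds.
The match spans [0:1] → 'p'.

'p'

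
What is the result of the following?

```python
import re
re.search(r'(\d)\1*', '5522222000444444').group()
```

'55'

The backreference `\1` re-matches whatever the first group consumed, character for character.
The match spans [0:2] → '55'.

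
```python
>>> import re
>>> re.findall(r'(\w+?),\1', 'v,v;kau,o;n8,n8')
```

['v', 'n8']

The backreference `\1` re-matches whatever the first group consumed, character for character.
With a single group, `findall` returns only what that group captured — 2 items.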